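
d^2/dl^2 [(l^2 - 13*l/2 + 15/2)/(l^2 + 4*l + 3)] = 3*(-7*l^3 + 9*l^2 + 99*l + 123)/(l^6 + 12*l^5 + 57*l^4 + 136*l^3 + 171*l^2 + 108*l + 27)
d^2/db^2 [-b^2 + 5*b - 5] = -2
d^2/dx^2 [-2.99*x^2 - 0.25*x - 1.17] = -5.98000000000000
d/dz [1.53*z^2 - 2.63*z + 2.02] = 3.06*z - 2.63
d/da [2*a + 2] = 2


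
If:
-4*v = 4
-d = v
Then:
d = 1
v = -1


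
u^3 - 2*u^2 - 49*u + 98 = (u - 7)*(u - 2)*(u + 7)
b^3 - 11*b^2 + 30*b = b*(b - 6)*(b - 5)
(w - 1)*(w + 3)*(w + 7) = w^3 + 9*w^2 + 11*w - 21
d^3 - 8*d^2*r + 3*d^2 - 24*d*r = d*(d + 3)*(d - 8*r)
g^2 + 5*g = g*(g + 5)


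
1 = 1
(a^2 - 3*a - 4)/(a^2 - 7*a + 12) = (a + 1)/(a - 3)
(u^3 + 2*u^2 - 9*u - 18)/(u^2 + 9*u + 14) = (u^2 - 9)/(u + 7)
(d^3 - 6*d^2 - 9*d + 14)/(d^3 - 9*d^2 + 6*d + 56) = (d - 1)/(d - 4)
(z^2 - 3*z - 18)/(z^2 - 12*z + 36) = (z + 3)/(z - 6)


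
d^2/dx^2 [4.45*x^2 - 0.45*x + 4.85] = 8.90000000000000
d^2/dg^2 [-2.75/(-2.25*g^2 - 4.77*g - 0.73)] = (-27.84375*g^2 - 59.02875*g + 2.75*(4.5*g + 4.77)*(9.0*g + 9.54) - 9.03375)/(2.25*g^2 + 4.77*g + 0.73)^3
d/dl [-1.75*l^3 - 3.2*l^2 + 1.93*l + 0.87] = -5.25*l^2 - 6.4*l + 1.93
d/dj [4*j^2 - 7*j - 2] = 8*j - 7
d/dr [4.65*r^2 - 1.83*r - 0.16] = 9.3*r - 1.83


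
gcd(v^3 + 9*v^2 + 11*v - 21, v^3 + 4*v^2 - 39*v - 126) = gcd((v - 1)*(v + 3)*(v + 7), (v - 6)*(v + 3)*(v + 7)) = v^2 + 10*v + 21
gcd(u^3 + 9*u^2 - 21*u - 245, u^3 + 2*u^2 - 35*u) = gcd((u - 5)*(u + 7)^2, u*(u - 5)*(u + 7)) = u^2 + 2*u - 35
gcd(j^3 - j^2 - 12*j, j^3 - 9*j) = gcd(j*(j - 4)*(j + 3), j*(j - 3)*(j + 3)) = j^2 + 3*j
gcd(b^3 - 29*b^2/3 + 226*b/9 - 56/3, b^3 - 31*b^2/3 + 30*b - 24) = b^2 - 22*b/3 + 8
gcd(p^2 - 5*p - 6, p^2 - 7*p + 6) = p - 6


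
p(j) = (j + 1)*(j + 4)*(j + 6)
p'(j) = (j + 1)*(j + 4) + (j + 1)*(j + 6) + (j + 4)*(j + 6) = 3*j^2 + 22*j + 34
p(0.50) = 43.88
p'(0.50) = 45.75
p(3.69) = 349.48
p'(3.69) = 156.03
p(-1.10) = -1.42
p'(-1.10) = 13.43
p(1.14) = 78.54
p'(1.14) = 62.98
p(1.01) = 70.59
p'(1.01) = 59.28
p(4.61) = 512.49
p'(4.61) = 199.18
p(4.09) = 415.49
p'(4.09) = 174.16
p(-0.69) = 5.45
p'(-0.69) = 20.25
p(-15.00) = -1386.00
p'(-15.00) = 379.00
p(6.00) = 840.00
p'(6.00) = 274.00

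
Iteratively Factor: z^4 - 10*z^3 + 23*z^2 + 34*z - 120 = (z - 4)*(z^3 - 6*z^2 - z + 30) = (z - 5)*(z - 4)*(z^2 - z - 6) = (z - 5)*(z - 4)*(z + 2)*(z - 3)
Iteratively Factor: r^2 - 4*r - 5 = (r + 1)*(r - 5)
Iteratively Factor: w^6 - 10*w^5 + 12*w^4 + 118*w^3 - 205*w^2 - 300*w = (w - 5)*(w^5 - 5*w^4 - 13*w^3 + 53*w^2 + 60*w) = (w - 5)*(w + 1)*(w^4 - 6*w^3 - 7*w^2 + 60*w) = w*(w - 5)*(w + 1)*(w^3 - 6*w^2 - 7*w + 60) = w*(w - 5)*(w + 1)*(w + 3)*(w^2 - 9*w + 20) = w*(w - 5)^2*(w + 1)*(w + 3)*(w - 4)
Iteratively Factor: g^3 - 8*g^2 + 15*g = (g - 3)*(g^2 - 5*g) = g*(g - 3)*(g - 5)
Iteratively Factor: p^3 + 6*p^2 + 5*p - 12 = (p + 4)*(p^2 + 2*p - 3) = (p - 1)*(p + 4)*(p + 3)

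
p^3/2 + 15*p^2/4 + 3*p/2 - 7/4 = (p/2 + 1/2)*(p - 1/2)*(p + 7)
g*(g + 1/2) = g^2 + g/2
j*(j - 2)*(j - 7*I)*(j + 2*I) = j^4 - 2*j^3 - 5*I*j^3 + 14*j^2 + 10*I*j^2 - 28*j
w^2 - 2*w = w*(w - 2)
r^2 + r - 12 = (r - 3)*(r + 4)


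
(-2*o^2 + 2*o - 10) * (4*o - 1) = -8*o^3 + 10*o^2 - 42*o + 10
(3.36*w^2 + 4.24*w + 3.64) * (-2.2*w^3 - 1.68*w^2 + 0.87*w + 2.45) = -7.392*w^5 - 14.9728*w^4 - 12.208*w^3 + 5.8056*w^2 + 13.5548*w + 8.918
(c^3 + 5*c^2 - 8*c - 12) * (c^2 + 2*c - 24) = c^5 + 7*c^4 - 22*c^3 - 148*c^2 + 168*c + 288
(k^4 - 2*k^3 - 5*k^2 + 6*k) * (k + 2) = k^5 - 9*k^3 - 4*k^2 + 12*k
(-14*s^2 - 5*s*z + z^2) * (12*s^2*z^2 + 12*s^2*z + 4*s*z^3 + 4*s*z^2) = -168*s^4*z^2 - 168*s^4*z - 116*s^3*z^3 - 116*s^3*z^2 - 8*s^2*z^4 - 8*s^2*z^3 + 4*s*z^5 + 4*s*z^4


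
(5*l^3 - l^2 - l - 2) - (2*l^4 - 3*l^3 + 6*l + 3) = -2*l^4 + 8*l^3 - l^2 - 7*l - 5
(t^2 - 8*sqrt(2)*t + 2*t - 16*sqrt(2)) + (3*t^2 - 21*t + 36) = 4*t^2 - 19*t - 8*sqrt(2)*t - 16*sqrt(2) + 36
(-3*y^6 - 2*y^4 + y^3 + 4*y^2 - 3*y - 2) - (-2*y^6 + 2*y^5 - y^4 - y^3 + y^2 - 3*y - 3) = -y^6 - 2*y^5 - y^4 + 2*y^3 + 3*y^2 + 1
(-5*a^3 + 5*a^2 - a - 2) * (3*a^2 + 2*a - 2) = -15*a^5 + 5*a^4 + 17*a^3 - 18*a^2 - 2*a + 4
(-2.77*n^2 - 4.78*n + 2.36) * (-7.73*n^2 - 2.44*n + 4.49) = 21.4121*n^4 + 43.7082*n^3 - 19.0169*n^2 - 27.2206*n + 10.5964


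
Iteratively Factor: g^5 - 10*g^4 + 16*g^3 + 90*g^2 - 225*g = (g)*(g^4 - 10*g^3 + 16*g^2 + 90*g - 225) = g*(g - 3)*(g^3 - 7*g^2 - 5*g + 75) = g*(g - 5)*(g - 3)*(g^2 - 2*g - 15) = g*(g - 5)*(g - 3)*(g + 3)*(g - 5)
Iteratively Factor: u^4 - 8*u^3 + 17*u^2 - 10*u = (u - 1)*(u^3 - 7*u^2 + 10*u) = (u - 2)*(u - 1)*(u^2 - 5*u) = (u - 5)*(u - 2)*(u - 1)*(u)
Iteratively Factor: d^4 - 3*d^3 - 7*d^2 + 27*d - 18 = (d + 3)*(d^3 - 6*d^2 + 11*d - 6) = (d - 1)*(d + 3)*(d^2 - 5*d + 6) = (d - 2)*(d - 1)*(d + 3)*(d - 3)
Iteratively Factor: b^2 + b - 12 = (b - 3)*(b + 4)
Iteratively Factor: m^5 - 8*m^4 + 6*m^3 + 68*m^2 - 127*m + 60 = (m - 1)*(m^4 - 7*m^3 - m^2 + 67*m - 60) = (m - 1)^2*(m^3 - 6*m^2 - 7*m + 60) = (m - 4)*(m - 1)^2*(m^2 - 2*m - 15) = (m - 5)*(m - 4)*(m - 1)^2*(m + 3)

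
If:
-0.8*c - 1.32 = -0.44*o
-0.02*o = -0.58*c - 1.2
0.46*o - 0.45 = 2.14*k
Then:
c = -2.10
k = -0.38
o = -0.81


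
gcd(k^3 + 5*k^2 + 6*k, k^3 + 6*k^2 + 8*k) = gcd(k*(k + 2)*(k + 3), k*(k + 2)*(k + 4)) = k^2 + 2*k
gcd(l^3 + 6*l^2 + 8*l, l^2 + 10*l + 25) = 1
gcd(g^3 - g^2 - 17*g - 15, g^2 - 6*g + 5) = g - 5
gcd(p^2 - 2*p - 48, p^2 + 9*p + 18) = p + 6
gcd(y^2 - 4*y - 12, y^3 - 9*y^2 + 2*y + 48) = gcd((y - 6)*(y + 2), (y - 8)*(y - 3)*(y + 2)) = y + 2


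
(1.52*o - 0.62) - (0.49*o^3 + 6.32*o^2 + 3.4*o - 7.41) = -0.49*o^3 - 6.32*o^2 - 1.88*o + 6.79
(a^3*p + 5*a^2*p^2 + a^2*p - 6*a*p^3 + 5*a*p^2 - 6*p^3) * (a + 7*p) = a^4*p + 12*a^3*p^2 + a^3*p + 29*a^2*p^3 + 12*a^2*p^2 - 42*a*p^4 + 29*a*p^3 - 42*p^4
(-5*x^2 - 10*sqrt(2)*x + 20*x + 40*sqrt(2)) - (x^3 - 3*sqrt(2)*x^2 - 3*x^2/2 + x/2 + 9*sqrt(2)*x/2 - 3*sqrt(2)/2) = -x^3 - 7*x^2/2 + 3*sqrt(2)*x^2 - 29*sqrt(2)*x/2 + 39*x/2 + 83*sqrt(2)/2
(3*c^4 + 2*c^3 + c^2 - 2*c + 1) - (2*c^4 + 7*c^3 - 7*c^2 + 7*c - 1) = c^4 - 5*c^3 + 8*c^2 - 9*c + 2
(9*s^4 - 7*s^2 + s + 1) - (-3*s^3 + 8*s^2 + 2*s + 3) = 9*s^4 + 3*s^3 - 15*s^2 - s - 2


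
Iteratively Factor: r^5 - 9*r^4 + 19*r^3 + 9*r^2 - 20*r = (r - 1)*(r^4 - 8*r^3 + 11*r^2 + 20*r) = r*(r - 1)*(r^3 - 8*r^2 + 11*r + 20) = r*(r - 1)*(r + 1)*(r^2 - 9*r + 20) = r*(r - 4)*(r - 1)*(r + 1)*(r - 5)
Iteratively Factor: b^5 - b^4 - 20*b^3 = (b)*(b^4 - b^3 - 20*b^2) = b^2*(b^3 - b^2 - 20*b) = b^2*(b - 5)*(b^2 + 4*b) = b^2*(b - 5)*(b + 4)*(b)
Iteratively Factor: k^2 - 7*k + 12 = (k - 3)*(k - 4)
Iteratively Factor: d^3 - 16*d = (d + 4)*(d^2 - 4*d) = d*(d + 4)*(d - 4)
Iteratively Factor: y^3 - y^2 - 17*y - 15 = (y + 1)*(y^2 - 2*y - 15) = (y - 5)*(y + 1)*(y + 3)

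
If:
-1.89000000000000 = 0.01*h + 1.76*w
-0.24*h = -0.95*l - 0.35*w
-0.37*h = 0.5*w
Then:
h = 1.46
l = 0.77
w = -1.08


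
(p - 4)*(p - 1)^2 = p^3 - 6*p^2 + 9*p - 4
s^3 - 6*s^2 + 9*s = s*(s - 3)^2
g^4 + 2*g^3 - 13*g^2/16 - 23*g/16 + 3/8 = (g - 3/4)*(g - 1/4)*(g + 1)*(g + 2)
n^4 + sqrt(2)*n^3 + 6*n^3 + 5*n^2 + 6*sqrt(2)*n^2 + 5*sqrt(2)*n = n*(n + 1)*(n + 5)*(n + sqrt(2))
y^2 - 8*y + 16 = (y - 4)^2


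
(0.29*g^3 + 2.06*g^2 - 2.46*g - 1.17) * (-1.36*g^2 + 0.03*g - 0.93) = -0.3944*g^5 - 2.7929*g^4 + 3.1377*g^3 - 0.3984*g^2 + 2.2527*g + 1.0881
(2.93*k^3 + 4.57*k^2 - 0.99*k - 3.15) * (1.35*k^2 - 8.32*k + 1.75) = 3.9555*k^5 - 18.2081*k^4 - 34.2314*k^3 + 11.9818*k^2 + 24.4755*k - 5.5125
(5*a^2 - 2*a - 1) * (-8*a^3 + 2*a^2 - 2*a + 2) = -40*a^5 + 26*a^4 - 6*a^3 + 12*a^2 - 2*a - 2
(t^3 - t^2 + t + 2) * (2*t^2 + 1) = 2*t^5 - 2*t^4 + 3*t^3 + 3*t^2 + t + 2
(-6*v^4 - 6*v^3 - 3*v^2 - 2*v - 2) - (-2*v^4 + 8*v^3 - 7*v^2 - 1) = -4*v^4 - 14*v^3 + 4*v^2 - 2*v - 1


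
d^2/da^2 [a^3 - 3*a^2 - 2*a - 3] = 6*a - 6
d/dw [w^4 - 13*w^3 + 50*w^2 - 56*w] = 4*w^3 - 39*w^2 + 100*w - 56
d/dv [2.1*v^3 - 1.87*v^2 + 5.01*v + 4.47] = 6.3*v^2 - 3.74*v + 5.01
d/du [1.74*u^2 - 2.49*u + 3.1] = 3.48*u - 2.49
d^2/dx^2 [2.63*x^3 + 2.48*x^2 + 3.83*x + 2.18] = 15.78*x + 4.96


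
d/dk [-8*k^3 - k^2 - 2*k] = -24*k^2 - 2*k - 2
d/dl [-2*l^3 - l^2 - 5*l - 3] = -6*l^2 - 2*l - 5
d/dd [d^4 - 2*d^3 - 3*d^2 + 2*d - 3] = 4*d^3 - 6*d^2 - 6*d + 2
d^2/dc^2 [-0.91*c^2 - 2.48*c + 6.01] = -1.82000000000000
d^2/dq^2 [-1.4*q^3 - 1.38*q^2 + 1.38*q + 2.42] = -8.4*q - 2.76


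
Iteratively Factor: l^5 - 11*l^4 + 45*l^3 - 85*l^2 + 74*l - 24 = (l - 4)*(l^4 - 7*l^3 + 17*l^2 - 17*l + 6) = (l - 4)*(l - 2)*(l^3 - 5*l^2 + 7*l - 3) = (l - 4)*(l - 2)*(l - 1)*(l^2 - 4*l + 3) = (l - 4)*(l - 2)*(l - 1)^2*(l - 3)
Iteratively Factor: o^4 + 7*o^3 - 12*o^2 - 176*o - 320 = (o + 4)*(o^3 + 3*o^2 - 24*o - 80) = (o + 4)^2*(o^2 - o - 20) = (o + 4)^3*(o - 5)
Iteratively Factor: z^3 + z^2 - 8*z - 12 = (z - 3)*(z^2 + 4*z + 4) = (z - 3)*(z + 2)*(z + 2)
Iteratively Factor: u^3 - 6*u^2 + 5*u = (u - 5)*(u^2 - u) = (u - 5)*(u - 1)*(u)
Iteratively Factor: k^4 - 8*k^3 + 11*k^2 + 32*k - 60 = (k - 3)*(k^3 - 5*k^2 - 4*k + 20) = (k - 5)*(k - 3)*(k^2 - 4) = (k - 5)*(k - 3)*(k + 2)*(k - 2)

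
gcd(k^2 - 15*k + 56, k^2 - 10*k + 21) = k - 7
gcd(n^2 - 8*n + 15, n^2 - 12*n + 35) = n - 5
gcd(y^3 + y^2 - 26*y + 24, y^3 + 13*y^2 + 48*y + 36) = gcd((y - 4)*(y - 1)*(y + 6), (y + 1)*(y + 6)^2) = y + 6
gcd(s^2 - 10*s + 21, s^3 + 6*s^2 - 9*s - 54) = s - 3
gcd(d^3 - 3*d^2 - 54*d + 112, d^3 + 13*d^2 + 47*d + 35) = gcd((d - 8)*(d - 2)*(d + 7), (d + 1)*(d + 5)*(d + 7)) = d + 7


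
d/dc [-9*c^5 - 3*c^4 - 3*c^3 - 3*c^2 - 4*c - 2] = -45*c^4 - 12*c^3 - 9*c^2 - 6*c - 4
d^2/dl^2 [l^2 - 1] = 2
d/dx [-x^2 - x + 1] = -2*x - 1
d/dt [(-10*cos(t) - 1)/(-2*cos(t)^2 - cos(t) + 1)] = (-20*sin(t)^2 + 4*cos(t) + 31)*sin(t)/(cos(t) + cos(2*t))^2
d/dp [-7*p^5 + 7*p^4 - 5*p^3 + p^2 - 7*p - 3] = -35*p^4 + 28*p^3 - 15*p^2 + 2*p - 7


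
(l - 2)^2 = l^2 - 4*l + 4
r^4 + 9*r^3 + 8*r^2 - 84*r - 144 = (r - 3)*(r + 2)*(r + 4)*(r + 6)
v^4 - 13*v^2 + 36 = (v - 3)*(v - 2)*(v + 2)*(v + 3)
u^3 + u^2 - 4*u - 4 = (u - 2)*(u + 1)*(u + 2)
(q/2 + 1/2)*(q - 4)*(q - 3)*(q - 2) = q^4/2 - 4*q^3 + 17*q^2/2 + q - 12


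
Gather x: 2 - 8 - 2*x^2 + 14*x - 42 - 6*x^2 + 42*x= -8*x^2 + 56*x - 48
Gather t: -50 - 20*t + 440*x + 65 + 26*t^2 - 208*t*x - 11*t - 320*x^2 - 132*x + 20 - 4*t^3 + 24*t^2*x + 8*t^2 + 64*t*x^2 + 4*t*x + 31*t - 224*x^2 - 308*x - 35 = -4*t^3 + t^2*(24*x + 34) + t*(64*x^2 - 204*x) - 544*x^2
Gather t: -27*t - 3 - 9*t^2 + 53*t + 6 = -9*t^2 + 26*t + 3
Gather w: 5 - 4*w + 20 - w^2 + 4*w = 25 - w^2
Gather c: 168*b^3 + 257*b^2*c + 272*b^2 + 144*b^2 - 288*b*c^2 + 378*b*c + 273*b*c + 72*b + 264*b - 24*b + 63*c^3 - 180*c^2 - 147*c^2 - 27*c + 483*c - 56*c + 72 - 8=168*b^3 + 416*b^2 + 312*b + 63*c^3 + c^2*(-288*b - 327) + c*(257*b^2 + 651*b + 400) + 64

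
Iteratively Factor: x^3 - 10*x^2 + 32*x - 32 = (x - 4)*(x^2 - 6*x + 8) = (x - 4)*(x - 2)*(x - 4)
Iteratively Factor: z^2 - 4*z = (z)*(z - 4)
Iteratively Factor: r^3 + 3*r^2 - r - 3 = (r - 1)*(r^2 + 4*r + 3) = (r - 1)*(r + 3)*(r + 1)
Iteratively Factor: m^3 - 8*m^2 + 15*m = (m)*(m^2 - 8*m + 15) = m*(m - 3)*(m - 5)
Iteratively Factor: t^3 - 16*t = (t + 4)*(t^2 - 4*t) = (t - 4)*(t + 4)*(t)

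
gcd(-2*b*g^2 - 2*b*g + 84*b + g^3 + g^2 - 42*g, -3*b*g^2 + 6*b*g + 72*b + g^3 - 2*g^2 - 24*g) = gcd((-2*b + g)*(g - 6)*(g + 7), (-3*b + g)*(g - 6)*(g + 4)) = g - 6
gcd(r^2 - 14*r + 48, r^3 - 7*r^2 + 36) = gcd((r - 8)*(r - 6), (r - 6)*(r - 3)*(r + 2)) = r - 6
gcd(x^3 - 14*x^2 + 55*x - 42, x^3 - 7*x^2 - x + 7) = x^2 - 8*x + 7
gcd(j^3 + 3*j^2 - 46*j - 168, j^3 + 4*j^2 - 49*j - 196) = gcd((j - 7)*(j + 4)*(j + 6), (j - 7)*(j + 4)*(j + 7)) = j^2 - 3*j - 28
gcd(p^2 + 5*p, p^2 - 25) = p + 5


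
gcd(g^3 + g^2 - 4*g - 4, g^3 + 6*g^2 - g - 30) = g - 2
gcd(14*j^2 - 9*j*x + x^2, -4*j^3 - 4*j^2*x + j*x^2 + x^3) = -2*j + x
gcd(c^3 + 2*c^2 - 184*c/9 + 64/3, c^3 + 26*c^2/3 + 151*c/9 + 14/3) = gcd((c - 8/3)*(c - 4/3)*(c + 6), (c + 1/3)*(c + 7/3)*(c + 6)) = c + 6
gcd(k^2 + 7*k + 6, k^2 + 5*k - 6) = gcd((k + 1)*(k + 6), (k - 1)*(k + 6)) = k + 6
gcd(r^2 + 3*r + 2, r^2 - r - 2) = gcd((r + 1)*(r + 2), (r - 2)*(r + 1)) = r + 1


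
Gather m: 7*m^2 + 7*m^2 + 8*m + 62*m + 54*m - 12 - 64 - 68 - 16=14*m^2 + 124*m - 160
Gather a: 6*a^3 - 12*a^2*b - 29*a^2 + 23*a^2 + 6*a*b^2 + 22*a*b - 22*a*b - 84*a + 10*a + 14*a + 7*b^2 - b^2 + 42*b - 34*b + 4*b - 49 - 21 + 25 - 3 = 6*a^3 + a^2*(-12*b - 6) + a*(6*b^2 - 60) + 6*b^2 + 12*b - 48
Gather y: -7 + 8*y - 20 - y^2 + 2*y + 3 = -y^2 + 10*y - 24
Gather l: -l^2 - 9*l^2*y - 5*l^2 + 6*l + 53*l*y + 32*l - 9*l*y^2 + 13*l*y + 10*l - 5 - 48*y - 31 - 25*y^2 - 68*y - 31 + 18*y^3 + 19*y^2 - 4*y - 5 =l^2*(-9*y - 6) + l*(-9*y^2 + 66*y + 48) + 18*y^3 - 6*y^2 - 120*y - 72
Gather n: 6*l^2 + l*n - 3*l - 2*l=6*l^2 + l*n - 5*l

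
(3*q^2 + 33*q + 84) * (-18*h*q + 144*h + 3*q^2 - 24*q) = -54*h*q^3 - 162*h*q^2 + 3240*h*q + 12096*h + 9*q^4 + 27*q^3 - 540*q^2 - 2016*q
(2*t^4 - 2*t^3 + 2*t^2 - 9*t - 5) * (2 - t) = -2*t^5 + 6*t^4 - 6*t^3 + 13*t^2 - 13*t - 10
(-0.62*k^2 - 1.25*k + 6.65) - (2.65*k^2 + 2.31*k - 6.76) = -3.27*k^2 - 3.56*k + 13.41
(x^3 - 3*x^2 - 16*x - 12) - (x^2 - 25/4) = x^3 - 4*x^2 - 16*x - 23/4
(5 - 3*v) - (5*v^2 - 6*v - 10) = -5*v^2 + 3*v + 15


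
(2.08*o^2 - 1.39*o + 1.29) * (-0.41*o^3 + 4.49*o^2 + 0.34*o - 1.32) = -0.8528*o^5 + 9.9091*o^4 - 6.0628*o^3 + 2.5739*o^2 + 2.2734*o - 1.7028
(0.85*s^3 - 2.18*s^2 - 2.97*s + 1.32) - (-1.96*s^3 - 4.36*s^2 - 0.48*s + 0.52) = 2.81*s^3 + 2.18*s^2 - 2.49*s + 0.8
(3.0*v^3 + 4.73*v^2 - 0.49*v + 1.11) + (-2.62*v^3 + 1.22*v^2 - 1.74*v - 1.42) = 0.38*v^3 + 5.95*v^2 - 2.23*v - 0.31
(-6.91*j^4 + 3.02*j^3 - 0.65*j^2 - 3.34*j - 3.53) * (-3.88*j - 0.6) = 26.8108*j^5 - 7.5716*j^4 + 0.71*j^3 + 13.3492*j^2 + 15.7004*j + 2.118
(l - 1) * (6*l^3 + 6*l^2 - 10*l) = 6*l^4 - 16*l^2 + 10*l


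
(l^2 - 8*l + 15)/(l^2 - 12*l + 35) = (l - 3)/(l - 7)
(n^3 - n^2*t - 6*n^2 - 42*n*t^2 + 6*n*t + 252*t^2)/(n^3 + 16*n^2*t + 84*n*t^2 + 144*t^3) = (n^2 - 7*n*t - 6*n + 42*t)/(n^2 + 10*n*t + 24*t^2)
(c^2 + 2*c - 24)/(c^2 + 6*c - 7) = (c^2 + 2*c - 24)/(c^2 + 6*c - 7)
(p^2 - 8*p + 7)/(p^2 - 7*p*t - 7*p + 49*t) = (p - 1)/(p - 7*t)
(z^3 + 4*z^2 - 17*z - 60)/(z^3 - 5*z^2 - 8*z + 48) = (z + 5)/(z - 4)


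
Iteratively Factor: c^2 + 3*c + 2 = (c + 1)*(c + 2)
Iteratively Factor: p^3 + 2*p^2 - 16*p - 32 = (p + 4)*(p^2 - 2*p - 8) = (p - 4)*(p + 4)*(p + 2)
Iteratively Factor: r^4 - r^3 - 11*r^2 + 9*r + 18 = (r - 3)*(r^3 + 2*r^2 - 5*r - 6) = (r - 3)*(r - 2)*(r^2 + 4*r + 3) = (r - 3)*(r - 2)*(r + 1)*(r + 3)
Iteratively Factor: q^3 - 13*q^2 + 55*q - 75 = (q - 5)*(q^2 - 8*q + 15) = (q - 5)*(q - 3)*(q - 5)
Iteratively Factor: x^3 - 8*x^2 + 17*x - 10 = (x - 2)*(x^2 - 6*x + 5) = (x - 5)*(x - 2)*(x - 1)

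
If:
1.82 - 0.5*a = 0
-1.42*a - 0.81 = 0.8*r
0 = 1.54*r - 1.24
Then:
No Solution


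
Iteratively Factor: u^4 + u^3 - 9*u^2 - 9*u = (u + 1)*(u^3 - 9*u) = u*(u + 1)*(u^2 - 9) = u*(u - 3)*(u + 1)*(u + 3)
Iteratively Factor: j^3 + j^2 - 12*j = (j + 4)*(j^2 - 3*j) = j*(j + 4)*(j - 3)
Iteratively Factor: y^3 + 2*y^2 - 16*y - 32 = (y + 2)*(y^2 - 16) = (y + 2)*(y + 4)*(y - 4)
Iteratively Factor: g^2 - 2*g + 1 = (g - 1)*(g - 1)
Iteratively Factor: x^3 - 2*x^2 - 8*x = (x - 4)*(x^2 + 2*x) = x*(x - 4)*(x + 2)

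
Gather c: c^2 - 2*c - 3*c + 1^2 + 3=c^2 - 5*c + 4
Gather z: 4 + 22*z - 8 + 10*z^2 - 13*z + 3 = 10*z^2 + 9*z - 1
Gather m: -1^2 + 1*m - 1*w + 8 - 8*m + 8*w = -7*m + 7*w + 7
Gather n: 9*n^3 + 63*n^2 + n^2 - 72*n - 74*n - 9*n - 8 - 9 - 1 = 9*n^3 + 64*n^2 - 155*n - 18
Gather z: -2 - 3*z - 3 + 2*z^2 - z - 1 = 2*z^2 - 4*z - 6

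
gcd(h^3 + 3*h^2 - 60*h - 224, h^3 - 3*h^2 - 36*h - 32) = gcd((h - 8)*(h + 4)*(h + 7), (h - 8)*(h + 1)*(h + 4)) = h^2 - 4*h - 32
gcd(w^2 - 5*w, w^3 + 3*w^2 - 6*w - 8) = 1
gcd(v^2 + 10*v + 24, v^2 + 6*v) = v + 6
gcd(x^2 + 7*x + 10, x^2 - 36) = 1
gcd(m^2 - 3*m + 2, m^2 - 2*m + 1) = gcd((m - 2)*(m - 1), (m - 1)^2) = m - 1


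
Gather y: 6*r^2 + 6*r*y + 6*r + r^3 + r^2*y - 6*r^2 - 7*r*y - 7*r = r^3 - r + y*(r^2 - r)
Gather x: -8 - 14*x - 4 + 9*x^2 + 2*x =9*x^2 - 12*x - 12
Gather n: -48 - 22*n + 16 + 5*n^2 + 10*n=5*n^2 - 12*n - 32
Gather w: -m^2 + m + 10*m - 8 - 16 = -m^2 + 11*m - 24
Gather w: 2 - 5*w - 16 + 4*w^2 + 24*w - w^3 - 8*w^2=-w^3 - 4*w^2 + 19*w - 14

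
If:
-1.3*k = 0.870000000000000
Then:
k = -0.67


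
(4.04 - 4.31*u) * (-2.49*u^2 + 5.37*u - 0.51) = 10.7319*u^3 - 33.2043*u^2 + 23.8929*u - 2.0604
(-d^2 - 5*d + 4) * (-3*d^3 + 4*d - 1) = 3*d^5 + 15*d^4 - 16*d^3 - 19*d^2 + 21*d - 4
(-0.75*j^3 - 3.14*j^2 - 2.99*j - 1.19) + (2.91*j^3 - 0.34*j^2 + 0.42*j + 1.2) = 2.16*j^3 - 3.48*j^2 - 2.57*j + 0.01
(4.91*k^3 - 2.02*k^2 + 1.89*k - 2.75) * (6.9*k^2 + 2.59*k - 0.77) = 33.879*k^5 - 1.2211*k^4 + 4.0285*k^3 - 12.5245*k^2 - 8.5778*k + 2.1175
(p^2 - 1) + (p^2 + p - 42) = 2*p^2 + p - 43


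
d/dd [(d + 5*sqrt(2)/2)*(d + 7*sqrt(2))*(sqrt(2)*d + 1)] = 3*sqrt(2)*d^2 + 40*d + 89*sqrt(2)/2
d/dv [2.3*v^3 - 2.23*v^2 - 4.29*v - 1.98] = 6.9*v^2 - 4.46*v - 4.29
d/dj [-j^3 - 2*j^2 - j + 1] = -3*j^2 - 4*j - 1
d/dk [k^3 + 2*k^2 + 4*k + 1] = 3*k^2 + 4*k + 4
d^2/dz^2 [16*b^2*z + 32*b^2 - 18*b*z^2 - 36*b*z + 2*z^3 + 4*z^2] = -36*b + 12*z + 8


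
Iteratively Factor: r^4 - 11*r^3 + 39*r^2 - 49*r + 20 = (r - 1)*(r^3 - 10*r^2 + 29*r - 20) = (r - 1)^2*(r^2 - 9*r + 20) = (r - 4)*(r - 1)^2*(r - 5)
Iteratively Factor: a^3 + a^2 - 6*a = (a + 3)*(a^2 - 2*a) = a*(a + 3)*(a - 2)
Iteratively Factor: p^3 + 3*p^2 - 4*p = (p + 4)*(p^2 - p) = p*(p + 4)*(p - 1)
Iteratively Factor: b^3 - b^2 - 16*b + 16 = (b - 1)*(b^2 - 16) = (b - 4)*(b - 1)*(b + 4)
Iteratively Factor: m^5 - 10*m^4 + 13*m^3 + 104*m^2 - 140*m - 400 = (m + 2)*(m^4 - 12*m^3 + 37*m^2 + 30*m - 200) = (m - 5)*(m + 2)*(m^3 - 7*m^2 + 2*m + 40) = (m - 5)^2*(m + 2)*(m^2 - 2*m - 8) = (m - 5)^2*(m + 2)^2*(m - 4)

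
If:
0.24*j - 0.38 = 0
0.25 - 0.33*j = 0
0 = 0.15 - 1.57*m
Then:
No Solution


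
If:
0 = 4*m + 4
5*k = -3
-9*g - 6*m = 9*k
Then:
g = 19/15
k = -3/5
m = -1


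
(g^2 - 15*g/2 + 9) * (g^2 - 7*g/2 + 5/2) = g^4 - 11*g^3 + 151*g^2/4 - 201*g/4 + 45/2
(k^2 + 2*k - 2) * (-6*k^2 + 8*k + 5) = -6*k^4 - 4*k^3 + 33*k^2 - 6*k - 10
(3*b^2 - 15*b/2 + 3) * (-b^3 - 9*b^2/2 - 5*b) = -3*b^5 - 6*b^4 + 63*b^3/4 + 24*b^2 - 15*b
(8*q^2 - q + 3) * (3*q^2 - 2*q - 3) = 24*q^4 - 19*q^3 - 13*q^2 - 3*q - 9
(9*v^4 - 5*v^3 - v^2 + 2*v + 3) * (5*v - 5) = 45*v^5 - 70*v^4 + 20*v^3 + 15*v^2 + 5*v - 15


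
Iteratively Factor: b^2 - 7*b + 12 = (b - 4)*(b - 3)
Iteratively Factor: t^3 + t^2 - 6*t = (t - 2)*(t^2 + 3*t) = t*(t - 2)*(t + 3)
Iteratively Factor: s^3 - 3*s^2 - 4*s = (s - 4)*(s^2 + s) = (s - 4)*(s + 1)*(s)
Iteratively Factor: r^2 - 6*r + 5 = (r - 5)*(r - 1)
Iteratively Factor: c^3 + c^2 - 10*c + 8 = (c - 1)*(c^2 + 2*c - 8) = (c - 1)*(c + 4)*(c - 2)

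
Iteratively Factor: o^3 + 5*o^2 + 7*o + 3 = (o + 1)*(o^2 + 4*o + 3) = (o + 1)*(o + 3)*(o + 1)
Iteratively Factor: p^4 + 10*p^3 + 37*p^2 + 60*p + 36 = (p + 2)*(p^3 + 8*p^2 + 21*p + 18) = (p + 2)*(p + 3)*(p^2 + 5*p + 6) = (p + 2)^2*(p + 3)*(p + 3)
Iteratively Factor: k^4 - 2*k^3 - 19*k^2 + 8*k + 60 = (k - 2)*(k^3 - 19*k - 30) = (k - 2)*(k + 2)*(k^2 - 2*k - 15) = (k - 5)*(k - 2)*(k + 2)*(k + 3)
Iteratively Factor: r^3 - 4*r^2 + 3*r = (r - 1)*(r^2 - 3*r) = r*(r - 1)*(r - 3)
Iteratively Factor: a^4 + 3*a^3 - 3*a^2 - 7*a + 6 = (a - 1)*(a^3 + 4*a^2 + a - 6) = (a - 1)*(a + 3)*(a^2 + a - 2) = (a - 1)*(a + 2)*(a + 3)*(a - 1)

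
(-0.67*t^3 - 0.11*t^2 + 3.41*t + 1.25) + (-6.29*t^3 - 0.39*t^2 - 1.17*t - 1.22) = -6.96*t^3 - 0.5*t^2 + 2.24*t + 0.03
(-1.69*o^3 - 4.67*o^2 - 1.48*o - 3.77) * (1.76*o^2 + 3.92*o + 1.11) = -2.9744*o^5 - 14.844*o^4 - 22.7871*o^3 - 17.6205*o^2 - 16.4212*o - 4.1847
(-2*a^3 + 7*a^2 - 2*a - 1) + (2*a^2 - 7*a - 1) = -2*a^3 + 9*a^2 - 9*a - 2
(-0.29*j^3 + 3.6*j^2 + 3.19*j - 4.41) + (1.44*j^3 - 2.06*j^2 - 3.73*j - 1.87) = 1.15*j^3 + 1.54*j^2 - 0.54*j - 6.28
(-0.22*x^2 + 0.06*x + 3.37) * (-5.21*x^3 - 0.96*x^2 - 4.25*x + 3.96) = 1.1462*x^5 - 0.1014*x^4 - 16.6803*x^3 - 4.3614*x^2 - 14.0849*x + 13.3452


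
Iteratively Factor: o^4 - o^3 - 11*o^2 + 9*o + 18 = (o + 1)*(o^3 - 2*o^2 - 9*o + 18) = (o - 2)*(o + 1)*(o^2 - 9) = (o - 3)*(o - 2)*(o + 1)*(o + 3)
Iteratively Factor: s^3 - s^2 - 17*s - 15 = (s + 1)*(s^2 - 2*s - 15) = (s + 1)*(s + 3)*(s - 5)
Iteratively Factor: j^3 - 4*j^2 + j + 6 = (j - 3)*(j^2 - j - 2) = (j - 3)*(j - 2)*(j + 1)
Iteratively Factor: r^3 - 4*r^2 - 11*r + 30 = (r - 5)*(r^2 + r - 6) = (r - 5)*(r + 3)*(r - 2)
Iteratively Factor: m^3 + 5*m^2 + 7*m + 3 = (m + 1)*(m^2 + 4*m + 3) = (m + 1)*(m + 3)*(m + 1)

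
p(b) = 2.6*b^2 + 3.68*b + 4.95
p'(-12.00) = -58.72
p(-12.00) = 335.19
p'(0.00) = 3.68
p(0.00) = 4.95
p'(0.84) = 8.05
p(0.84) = 9.88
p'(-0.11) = 3.11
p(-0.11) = 4.58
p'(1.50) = 11.48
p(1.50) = 16.32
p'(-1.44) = -3.81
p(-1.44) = 5.04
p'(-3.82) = -16.18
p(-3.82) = 28.83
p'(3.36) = 21.15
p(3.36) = 46.67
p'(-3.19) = -12.91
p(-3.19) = 19.67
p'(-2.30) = -8.28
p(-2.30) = 10.24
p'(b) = 5.2*b + 3.68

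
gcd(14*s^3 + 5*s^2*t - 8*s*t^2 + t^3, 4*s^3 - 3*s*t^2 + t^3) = 2*s^2 + s*t - t^2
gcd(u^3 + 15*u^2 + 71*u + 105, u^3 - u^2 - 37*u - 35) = u + 5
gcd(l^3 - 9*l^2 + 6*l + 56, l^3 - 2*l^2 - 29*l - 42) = l^2 - 5*l - 14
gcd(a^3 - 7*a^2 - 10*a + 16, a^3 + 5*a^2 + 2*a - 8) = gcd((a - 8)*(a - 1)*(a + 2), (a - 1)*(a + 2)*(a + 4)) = a^2 + a - 2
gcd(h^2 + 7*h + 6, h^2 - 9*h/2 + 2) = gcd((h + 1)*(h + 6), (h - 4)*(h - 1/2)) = 1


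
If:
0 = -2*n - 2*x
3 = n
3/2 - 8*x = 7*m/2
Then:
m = 51/7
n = 3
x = -3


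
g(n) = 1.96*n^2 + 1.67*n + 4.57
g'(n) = 3.92*n + 1.67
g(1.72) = 13.24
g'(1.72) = 8.41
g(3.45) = 33.66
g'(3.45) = 15.19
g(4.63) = 54.32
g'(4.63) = 19.82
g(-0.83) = 4.53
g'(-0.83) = -1.58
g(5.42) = 71.20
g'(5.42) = 22.92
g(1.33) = 10.26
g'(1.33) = 6.88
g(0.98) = 8.09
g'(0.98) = 5.51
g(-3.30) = 20.40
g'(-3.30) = -11.27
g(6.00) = 85.15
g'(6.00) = 25.19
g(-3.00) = 17.20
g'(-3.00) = -10.09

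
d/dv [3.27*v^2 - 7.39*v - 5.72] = 6.54*v - 7.39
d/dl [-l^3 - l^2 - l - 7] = -3*l^2 - 2*l - 1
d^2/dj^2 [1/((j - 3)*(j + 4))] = 2*((j - 3)^2 + (j - 3)*(j + 4) + (j + 4)^2)/((j - 3)^3*(j + 4)^3)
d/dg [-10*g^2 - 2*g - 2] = -20*g - 2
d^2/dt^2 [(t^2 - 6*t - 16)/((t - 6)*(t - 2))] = 4*(t^3 - 42*t^2 + 300*t - 632)/(t^6 - 24*t^5 + 228*t^4 - 1088*t^3 + 2736*t^2 - 3456*t + 1728)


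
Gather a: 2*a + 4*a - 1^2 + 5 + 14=6*a + 18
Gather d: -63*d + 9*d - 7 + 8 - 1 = -54*d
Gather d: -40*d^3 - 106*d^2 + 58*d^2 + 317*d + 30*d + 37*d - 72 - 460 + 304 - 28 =-40*d^3 - 48*d^2 + 384*d - 256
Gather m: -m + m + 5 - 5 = 0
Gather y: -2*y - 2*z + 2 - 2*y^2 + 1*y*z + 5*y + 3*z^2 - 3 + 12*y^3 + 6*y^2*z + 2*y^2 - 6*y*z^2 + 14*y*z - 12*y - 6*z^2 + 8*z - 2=12*y^3 + 6*y^2*z + y*(-6*z^2 + 15*z - 9) - 3*z^2 + 6*z - 3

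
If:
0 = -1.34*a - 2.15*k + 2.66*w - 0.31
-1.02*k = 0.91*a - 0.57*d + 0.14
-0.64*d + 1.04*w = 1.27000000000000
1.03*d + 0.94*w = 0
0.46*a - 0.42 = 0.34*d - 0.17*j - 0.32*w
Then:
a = -5.06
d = -0.71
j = 13.25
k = 3.97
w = 0.78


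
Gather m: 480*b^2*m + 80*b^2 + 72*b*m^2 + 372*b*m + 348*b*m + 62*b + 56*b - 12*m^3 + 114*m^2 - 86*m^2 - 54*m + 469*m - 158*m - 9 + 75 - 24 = 80*b^2 + 118*b - 12*m^3 + m^2*(72*b + 28) + m*(480*b^2 + 720*b + 257) + 42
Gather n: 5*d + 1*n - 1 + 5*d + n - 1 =10*d + 2*n - 2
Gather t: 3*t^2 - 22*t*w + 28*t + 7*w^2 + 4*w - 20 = 3*t^2 + t*(28 - 22*w) + 7*w^2 + 4*w - 20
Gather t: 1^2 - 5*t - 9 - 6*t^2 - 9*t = -6*t^2 - 14*t - 8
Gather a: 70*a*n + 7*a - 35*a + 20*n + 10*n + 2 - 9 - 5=a*(70*n - 28) + 30*n - 12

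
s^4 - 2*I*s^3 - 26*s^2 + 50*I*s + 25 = (s - 5)*(s + 5)*(s - I)^2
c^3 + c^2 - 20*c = c*(c - 4)*(c + 5)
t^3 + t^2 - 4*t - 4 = (t - 2)*(t + 1)*(t + 2)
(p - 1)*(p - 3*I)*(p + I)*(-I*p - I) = -I*p^4 - 2*p^3 - 2*I*p^2 + 2*p + 3*I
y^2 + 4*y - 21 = (y - 3)*(y + 7)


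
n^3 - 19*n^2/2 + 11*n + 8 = (n - 8)*(n - 2)*(n + 1/2)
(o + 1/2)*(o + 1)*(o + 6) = o^3 + 15*o^2/2 + 19*o/2 + 3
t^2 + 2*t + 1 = (t + 1)^2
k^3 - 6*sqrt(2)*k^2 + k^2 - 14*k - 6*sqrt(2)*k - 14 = (k + 1)*(k - 7*sqrt(2))*(k + sqrt(2))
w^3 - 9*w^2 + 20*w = w*(w - 5)*(w - 4)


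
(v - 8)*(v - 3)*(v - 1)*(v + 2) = v^4 - 10*v^3 + 11*v^2 + 46*v - 48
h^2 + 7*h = h*(h + 7)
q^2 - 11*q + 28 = (q - 7)*(q - 4)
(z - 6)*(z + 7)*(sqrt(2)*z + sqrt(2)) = sqrt(2)*z^3 + 2*sqrt(2)*z^2 - 41*sqrt(2)*z - 42*sqrt(2)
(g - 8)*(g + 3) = g^2 - 5*g - 24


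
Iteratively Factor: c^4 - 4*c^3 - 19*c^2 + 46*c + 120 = (c - 4)*(c^3 - 19*c - 30) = (c - 5)*(c - 4)*(c^2 + 5*c + 6) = (c - 5)*(c - 4)*(c + 3)*(c + 2)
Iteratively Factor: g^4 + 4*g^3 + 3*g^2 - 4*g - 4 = (g + 1)*(g^3 + 3*g^2 - 4) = (g - 1)*(g + 1)*(g^2 + 4*g + 4) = (g - 1)*(g + 1)*(g + 2)*(g + 2)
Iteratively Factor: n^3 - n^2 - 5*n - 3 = (n + 1)*(n^2 - 2*n - 3) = (n - 3)*(n + 1)*(n + 1)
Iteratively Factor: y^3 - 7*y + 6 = (y - 1)*(y^2 + y - 6) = (y - 2)*(y - 1)*(y + 3)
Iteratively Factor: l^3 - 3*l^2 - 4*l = (l - 4)*(l^2 + l) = l*(l - 4)*(l + 1)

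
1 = 1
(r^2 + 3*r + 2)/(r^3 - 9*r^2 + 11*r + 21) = (r + 2)/(r^2 - 10*r + 21)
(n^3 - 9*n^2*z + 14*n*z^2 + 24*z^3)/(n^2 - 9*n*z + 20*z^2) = (-n^2 + 5*n*z + 6*z^2)/(-n + 5*z)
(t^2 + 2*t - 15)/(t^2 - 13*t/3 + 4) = 3*(t + 5)/(3*t - 4)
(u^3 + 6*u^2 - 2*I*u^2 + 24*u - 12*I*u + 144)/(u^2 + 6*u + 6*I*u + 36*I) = (u^2 - 2*I*u + 24)/(u + 6*I)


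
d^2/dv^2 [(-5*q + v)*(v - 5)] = 2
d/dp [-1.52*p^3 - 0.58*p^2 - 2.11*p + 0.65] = -4.56*p^2 - 1.16*p - 2.11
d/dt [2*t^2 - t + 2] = 4*t - 1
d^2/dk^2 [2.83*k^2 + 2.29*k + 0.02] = 5.66000000000000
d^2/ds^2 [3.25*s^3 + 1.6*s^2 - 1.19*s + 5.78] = 19.5*s + 3.2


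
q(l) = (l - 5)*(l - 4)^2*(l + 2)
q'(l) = (l - 5)*(l - 4)^2 + (l - 5)*(l + 2)*(2*l - 8) + (l - 4)^2*(l + 2)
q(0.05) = -158.33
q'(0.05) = 34.92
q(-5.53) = 3375.89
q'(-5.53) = -1985.42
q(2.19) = -38.57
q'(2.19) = 47.14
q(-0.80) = -160.36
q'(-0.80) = -39.17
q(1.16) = -97.87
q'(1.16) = 63.44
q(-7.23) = 8066.55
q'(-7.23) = -3638.54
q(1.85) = -56.06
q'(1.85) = 55.38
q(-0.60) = -165.89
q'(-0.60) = -16.74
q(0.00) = -160.00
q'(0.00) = 32.00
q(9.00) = 1100.00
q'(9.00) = 815.00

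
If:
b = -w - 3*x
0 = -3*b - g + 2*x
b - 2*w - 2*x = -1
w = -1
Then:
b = -7/5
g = 29/5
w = -1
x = 4/5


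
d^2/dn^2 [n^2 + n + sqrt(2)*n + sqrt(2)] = 2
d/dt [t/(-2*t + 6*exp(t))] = (-t*(3*exp(t) - 1) - t + 3*exp(t))/(2*(t - 3*exp(t))^2)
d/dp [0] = 0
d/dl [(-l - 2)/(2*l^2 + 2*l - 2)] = (-l^2 - l + (l + 2)*(2*l + 1) + 1)/(2*(l^2 + l - 1)^2)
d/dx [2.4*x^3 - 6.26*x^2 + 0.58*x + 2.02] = 7.2*x^2 - 12.52*x + 0.58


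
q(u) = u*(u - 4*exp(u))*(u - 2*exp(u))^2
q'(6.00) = -19688247391.60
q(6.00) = -6186869416.32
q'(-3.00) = -107.39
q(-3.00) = 92.21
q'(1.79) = -15445.03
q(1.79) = -4119.37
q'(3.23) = -2426945.91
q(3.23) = -708264.02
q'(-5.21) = -563.04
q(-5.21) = 743.00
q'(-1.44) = -15.95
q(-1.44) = 12.59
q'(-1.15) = -10.34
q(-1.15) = 8.84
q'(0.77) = -316.04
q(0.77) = -76.34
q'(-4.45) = -349.72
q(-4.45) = 400.43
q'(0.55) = -132.56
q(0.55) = -29.86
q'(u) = u*(1 - 4*exp(u))*(u - 2*exp(u))^2 + u*(2 - 4*exp(u))*(u - 4*exp(u))*(u - 2*exp(u)) + (u - 4*exp(u))*(u - 2*exp(u))^2 = (u - 2*exp(u))*(-2*u*(u - 4*exp(u))*(2*exp(u) - 1) - u*(u - 2*exp(u))*(4*exp(u) - 1) + (u - 4*exp(u))*(u - 2*exp(u)))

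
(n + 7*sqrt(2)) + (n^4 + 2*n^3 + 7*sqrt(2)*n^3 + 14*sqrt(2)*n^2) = n^4 + 2*n^3 + 7*sqrt(2)*n^3 + 14*sqrt(2)*n^2 + n + 7*sqrt(2)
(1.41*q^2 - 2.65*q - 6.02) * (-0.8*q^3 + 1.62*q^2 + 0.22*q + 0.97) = -1.128*q^5 + 4.4042*q^4 + 0.8332*q^3 - 8.9677*q^2 - 3.8949*q - 5.8394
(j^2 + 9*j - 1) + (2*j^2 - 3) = 3*j^2 + 9*j - 4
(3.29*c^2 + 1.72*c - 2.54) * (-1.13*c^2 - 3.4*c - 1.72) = -3.7177*c^4 - 13.1296*c^3 - 8.6366*c^2 + 5.6776*c + 4.3688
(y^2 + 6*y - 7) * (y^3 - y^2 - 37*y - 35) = y^5 + 5*y^4 - 50*y^3 - 250*y^2 + 49*y + 245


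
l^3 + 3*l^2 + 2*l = l*(l + 1)*(l + 2)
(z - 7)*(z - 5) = z^2 - 12*z + 35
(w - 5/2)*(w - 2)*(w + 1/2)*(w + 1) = w^4 - 3*w^3 - 5*w^2/4 + 21*w/4 + 5/2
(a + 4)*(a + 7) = a^2 + 11*a + 28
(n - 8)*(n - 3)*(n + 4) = n^3 - 7*n^2 - 20*n + 96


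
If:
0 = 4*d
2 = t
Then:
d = 0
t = 2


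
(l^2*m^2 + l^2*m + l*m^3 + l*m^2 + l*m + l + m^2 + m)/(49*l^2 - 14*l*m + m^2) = (l^2*m^2 + l^2*m + l*m^3 + l*m^2 + l*m + l + m^2 + m)/(49*l^2 - 14*l*m + m^2)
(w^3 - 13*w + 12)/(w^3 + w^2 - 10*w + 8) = (w - 3)/(w - 2)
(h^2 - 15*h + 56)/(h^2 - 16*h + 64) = (h - 7)/(h - 8)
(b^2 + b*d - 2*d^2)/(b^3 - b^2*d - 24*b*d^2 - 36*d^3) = (b - d)/(b^2 - 3*b*d - 18*d^2)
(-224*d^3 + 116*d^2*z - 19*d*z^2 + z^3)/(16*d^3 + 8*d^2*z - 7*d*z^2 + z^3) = (56*d^2 - 15*d*z + z^2)/(-4*d^2 - 3*d*z + z^2)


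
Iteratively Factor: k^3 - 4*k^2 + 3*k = (k - 3)*(k^2 - k) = k*(k - 3)*(k - 1)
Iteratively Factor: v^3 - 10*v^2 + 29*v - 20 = (v - 1)*(v^2 - 9*v + 20) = (v - 5)*(v - 1)*(v - 4)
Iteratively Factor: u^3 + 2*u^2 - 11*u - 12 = (u + 1)*(u^2 + u - 12) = (u + 1)*(u + 4)*(u - 3)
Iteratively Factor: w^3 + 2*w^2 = (w + 2)*(w^2) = w*(w + 2)*(w)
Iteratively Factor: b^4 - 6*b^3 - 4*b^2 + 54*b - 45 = (b + 3)*(b^3 - 9*b^2 + 23*b - 15) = (b - 5)*(b + 3)*(b^2 - 4*b + 3) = (b - 5)*(b - 1)*(b + 3)*(b - 3)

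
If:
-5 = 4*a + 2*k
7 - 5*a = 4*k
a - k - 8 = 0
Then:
No Solution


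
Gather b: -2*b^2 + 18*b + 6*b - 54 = -2*b^2 + 24*b - 54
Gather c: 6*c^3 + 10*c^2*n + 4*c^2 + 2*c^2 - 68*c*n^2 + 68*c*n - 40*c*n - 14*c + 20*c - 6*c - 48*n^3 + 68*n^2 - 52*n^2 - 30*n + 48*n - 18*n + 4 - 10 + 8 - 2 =6*c^3 + c^2*(10*n + 6) + c*(-68*n^2 + 28*n) - 48*n^3 + 16*n^2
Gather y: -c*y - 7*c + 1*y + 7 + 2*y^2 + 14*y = -7*c + 2*y^2 + y*(15 - c) + 7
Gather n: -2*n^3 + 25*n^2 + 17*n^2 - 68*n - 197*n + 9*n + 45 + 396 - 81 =-2*n^3 + 42*n^2 - 256*n + 360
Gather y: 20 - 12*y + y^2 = y^2 - 12*y + 20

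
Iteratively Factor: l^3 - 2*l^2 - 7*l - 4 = (l + 1)*(l^2 - 3*l - 4) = (l - 4)*(l + 1)*(l + 1)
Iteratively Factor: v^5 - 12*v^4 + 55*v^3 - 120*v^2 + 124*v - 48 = (v - 1)*(v^4 - 11*v^3 + 44*v^2 - 76*v + 48) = (v - 3)*(v - 1)*(v^3 - 8*v^2 + 20*v - 16) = (v - 3)*(v - 2)*(v - 1)*(v^2 - 6*v + 8) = (v - 3)*(v - 2)^2*(v - 1)*(v - 4)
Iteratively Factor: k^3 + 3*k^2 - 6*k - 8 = (k + 4)*(k^2 - k - 2) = (k - 2)*(k + 4)*(k + 1)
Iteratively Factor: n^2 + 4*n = (n)*(n + 4)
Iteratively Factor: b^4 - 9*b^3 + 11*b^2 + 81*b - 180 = (b + 3)*(b^3 - 12*b^2 + 47*b - 60) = (b - 4)*(b + 3)*(b^2 - 8*b + 15) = (b - 5)*(b - 4)*(b + 3)*(b - 3)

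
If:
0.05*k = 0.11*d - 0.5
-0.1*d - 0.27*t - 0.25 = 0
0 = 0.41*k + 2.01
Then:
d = 2.32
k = -4.90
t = -1.78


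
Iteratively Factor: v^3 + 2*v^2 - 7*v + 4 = (v + 4)*(v^2 - 2*v + 1) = (v - 1)*(v + 4)*(v - 1)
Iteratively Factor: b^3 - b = (b - 1)*(b^2 + b) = b*(b - 1)*(b + 1)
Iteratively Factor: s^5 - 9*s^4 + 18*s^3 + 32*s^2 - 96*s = (s - 4)*(s^4 - 5*s^3 - 2*s^2 + 24*s) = (s - 4)*(s - 3)*(s^3 - 2*s^2 - 8*s) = (s - 4)^2*(s - 3)*(s^2 + 2*s) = (s - 4)^2*(s - 3)*(s + 2)*(s)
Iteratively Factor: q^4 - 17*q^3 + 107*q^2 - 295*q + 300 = (q - 3)*(q^3 - 14*q^2 + 65*q - 100) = (q - 5)*(q - 3)*(q^2 - 9*q + 20) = (q - 5)*(q - 4)*(q - 3)*(q - 5)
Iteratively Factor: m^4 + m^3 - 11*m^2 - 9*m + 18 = (m - 1)*(m^3 + 2*m^2 - 9*m - 18) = (m - 1)*(m + 2)*(m^2 - 9) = (m - 1)*(m + 2)*(m + 3)*(m - 3)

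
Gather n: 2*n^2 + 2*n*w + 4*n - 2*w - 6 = 2*n^2 + n*(2*w + 4) - 2*w - 6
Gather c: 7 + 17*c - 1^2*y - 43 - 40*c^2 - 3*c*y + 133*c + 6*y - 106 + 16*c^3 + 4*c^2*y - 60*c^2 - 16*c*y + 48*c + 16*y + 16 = 16*c^3 + c^2*(4*y - 100) + c*(198 - 19*y) + 21*y - 126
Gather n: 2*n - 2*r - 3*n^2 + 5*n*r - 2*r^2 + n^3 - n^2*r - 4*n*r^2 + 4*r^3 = n^3 + n^2*(-r - 3) + n*(-4*r^2 + 5*r + 2) + 4*r^3 - 2*r^2 - 2*r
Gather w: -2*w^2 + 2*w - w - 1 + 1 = -2*w^2 + w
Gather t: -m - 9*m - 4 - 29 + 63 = 30 - 10*m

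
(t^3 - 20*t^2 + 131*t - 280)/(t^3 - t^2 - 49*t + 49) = (t^2 - 13*t + 40)/(t^2 + 6*t - 7)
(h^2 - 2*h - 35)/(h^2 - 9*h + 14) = (h + 5)/(h - 2)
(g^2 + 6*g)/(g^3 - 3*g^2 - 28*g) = (g + 6)/(g^2 - 3*g - 28)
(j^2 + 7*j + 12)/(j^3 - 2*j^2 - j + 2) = (j^2 + 7*j + 12)/(j^3 - 2*j^2 - j + 2)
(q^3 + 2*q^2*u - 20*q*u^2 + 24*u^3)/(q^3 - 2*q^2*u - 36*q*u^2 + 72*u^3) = (q - 2*u)/(q - 6*u)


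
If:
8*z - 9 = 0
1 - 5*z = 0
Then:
No Solution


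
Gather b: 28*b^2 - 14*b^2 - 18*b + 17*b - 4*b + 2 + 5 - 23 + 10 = 14*b^2 - 5*b - 6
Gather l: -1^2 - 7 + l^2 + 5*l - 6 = l^2 + 5*l - 14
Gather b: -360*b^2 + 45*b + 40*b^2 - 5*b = -320*b^2 + 40*b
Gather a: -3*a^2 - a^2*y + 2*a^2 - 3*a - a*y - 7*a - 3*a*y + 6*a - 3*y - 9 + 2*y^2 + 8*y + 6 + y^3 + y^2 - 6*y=a^2*(-y - 1) + a*(-4*y - 4) + y^3 + 3*y^2 - y - 3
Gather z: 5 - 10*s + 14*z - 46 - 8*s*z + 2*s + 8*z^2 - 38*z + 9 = -8*s + 8*z^2 + z*(-8*s - 24) - 32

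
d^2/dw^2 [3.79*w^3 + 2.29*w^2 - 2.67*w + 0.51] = 22.74*w + 4.58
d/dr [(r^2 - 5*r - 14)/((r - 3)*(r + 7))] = (9*r^2 - 14*r + 161)/(r^4 + 8*r^3 - 26*r^2 - 168*r + 441)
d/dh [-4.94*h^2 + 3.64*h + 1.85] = 3.64 - 9.88*h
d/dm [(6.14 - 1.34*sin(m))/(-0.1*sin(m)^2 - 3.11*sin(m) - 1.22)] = (-0.134*sin(m)^2 + 1.228*sin(m) + 20.7302)*cos(m)/(0.01*sin(m)^4 + 0.622*sin(m)^3 + 9.9161*sin(m)^2 + 7.5884*sin(m) + 1.4884)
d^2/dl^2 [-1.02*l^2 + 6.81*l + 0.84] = -2.04000000000000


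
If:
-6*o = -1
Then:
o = 1/6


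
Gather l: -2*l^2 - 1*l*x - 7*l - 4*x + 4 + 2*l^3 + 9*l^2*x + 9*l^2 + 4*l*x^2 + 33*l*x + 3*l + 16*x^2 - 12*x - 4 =2*l^3 + l^2*(9*x + 7) + l*(4*x^2 + 32*x - 4) + 16*x^2 - 16*x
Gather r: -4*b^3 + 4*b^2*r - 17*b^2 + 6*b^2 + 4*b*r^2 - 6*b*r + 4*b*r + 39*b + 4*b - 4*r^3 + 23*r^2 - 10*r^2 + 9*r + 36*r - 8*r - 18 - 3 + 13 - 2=-4*b^3 - 11*b^2 + 43*b - 4*r^3 + r^2*(4*b + 13) + r*(4*b^2 - 2*b + 37) - 10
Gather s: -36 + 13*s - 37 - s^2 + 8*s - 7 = -s^2 + 21*s - 80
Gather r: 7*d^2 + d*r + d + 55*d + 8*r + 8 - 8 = 7*d^2 + 56*d + r*(d + 8)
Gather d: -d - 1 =-d - 1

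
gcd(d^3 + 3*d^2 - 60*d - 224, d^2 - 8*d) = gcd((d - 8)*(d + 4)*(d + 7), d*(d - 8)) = d - 8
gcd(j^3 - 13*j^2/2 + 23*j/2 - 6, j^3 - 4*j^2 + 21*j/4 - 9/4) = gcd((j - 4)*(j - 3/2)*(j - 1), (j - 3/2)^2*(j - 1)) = j^2 - 5*j/2 + 3/2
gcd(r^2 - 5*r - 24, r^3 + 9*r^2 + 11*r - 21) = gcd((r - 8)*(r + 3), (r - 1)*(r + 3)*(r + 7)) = r + 3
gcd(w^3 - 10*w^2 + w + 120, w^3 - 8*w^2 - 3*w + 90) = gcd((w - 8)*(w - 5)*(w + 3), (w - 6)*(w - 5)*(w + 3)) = w^2 - 2*w - 15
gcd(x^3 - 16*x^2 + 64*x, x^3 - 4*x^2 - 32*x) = x^2 - 8*x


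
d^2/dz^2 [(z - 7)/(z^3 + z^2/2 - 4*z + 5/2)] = 4*(12*z^3 - 138*z^2 - 383*z - 373)/(8*z^7 + 28*z^6 - 42*z^5 - 147*z^4 + 168*z^3 + 210*z^2 - 350*z + 125)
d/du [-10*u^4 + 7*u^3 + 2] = u^2*(21 - 40*u)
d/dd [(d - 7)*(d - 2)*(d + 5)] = 3*d^2 - 8*d - 31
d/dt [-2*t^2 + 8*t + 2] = 8 - 4*t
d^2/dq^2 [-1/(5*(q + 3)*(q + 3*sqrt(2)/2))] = 4*(-4*(q + 3)^2 - 2*(q + 3)*(2*q + 3*sqrt(2)) - (2*q + 3*sqrt(2))^2)/(5*(q + 3)^3*(2*q + 3*sqrt(2))^3)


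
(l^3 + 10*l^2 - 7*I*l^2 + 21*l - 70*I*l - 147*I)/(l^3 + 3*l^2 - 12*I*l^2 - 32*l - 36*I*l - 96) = (l^2 + 7*l*(1 - I) - 49*I)/(l^2 - 12*I*l - 32)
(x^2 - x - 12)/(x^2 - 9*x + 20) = (x + 3)/(x - 5)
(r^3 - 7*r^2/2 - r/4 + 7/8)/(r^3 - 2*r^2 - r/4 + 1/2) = (r - 7/2)/(r - 2)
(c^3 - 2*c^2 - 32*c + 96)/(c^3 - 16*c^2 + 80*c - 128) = (c + 6)/(c - 8)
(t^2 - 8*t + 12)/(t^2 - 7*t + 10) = (t - 6)/(t - 5)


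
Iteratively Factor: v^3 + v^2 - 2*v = (v - 1)*(v^2 + 2*v) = (v - 1)*(v + 2)*(v)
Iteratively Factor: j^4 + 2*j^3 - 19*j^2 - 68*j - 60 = (j + 2)*(j^3 - 19*j - 30) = (j + 2)^2*(j^2 - 2*j - 15) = (j - 5)*(j + 2)^2*(j + 3)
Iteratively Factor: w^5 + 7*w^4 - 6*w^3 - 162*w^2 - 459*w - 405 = (w + 3)*(w^4 + 4*w^3 - 18*w^2 - 108*w - 135) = (w - 5)*(w + 3)*(w^3 + 9*w^2 + 27*w + 27) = (w - 5)*(w + 3)^2*(w^2 + 6*w + 9) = (w - 5)*(w + 3)^3*(w + 3)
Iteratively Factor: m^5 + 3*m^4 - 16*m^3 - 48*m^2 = (m + 4)*(m^4 - m^3 - 12*m^2) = m*(m + 4)*(m^3 - m^2 - 12*m) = m*(m - 4)*(m + 4)*(m^2 + 3*m) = m*(m - 4)*(m + 3)*(m + 4)*(m)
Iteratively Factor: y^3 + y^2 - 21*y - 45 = (y + 3)*(y^2 - 2*y - 15) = (y - 5)*(y + 3)*(y + 3)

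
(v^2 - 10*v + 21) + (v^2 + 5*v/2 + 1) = 2*v^2 - 15*v/2 + 22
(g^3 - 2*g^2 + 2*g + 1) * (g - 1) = g^4 - 3*g^3 + 4*g^2 - g - 1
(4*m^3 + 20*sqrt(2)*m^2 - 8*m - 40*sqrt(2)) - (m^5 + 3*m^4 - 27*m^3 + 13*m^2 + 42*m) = -m^5 - 3*m^4 + 31*m^3 - 13*m^2 + 20*sqrt(2)*m^2 - 50*m - 40*sqrt(2)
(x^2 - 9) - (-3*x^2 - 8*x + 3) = 4*x^2 + 8*x - 12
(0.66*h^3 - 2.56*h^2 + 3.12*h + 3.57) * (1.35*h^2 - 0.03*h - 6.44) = 0.891*h^5 - 3.4758*h^4 + 0.0383999999999998*h^3 + 21.2123*h^2 - 20.1999*h - 22.9908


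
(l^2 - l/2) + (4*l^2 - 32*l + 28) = 5*l^2 - 65*l/2 + 28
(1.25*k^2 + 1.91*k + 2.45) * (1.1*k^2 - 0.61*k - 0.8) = 1.375*k^4 + 1.3385*k^3 + 0.5299*k^2 - 3.0225*k - 1.96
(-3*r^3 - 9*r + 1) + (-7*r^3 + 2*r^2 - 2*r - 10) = -10*r^3 + 2*r^2 - 11*r - 9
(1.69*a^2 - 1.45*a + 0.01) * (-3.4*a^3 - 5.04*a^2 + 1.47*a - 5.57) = -5.746*a^5 - 3.5876*a^4 + 9.7583*a^3 - 11.5952*a^2 + 8.0912*a - 0.0557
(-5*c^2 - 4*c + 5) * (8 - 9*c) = 45*c^3 - 4*c^2 - 77*c + 40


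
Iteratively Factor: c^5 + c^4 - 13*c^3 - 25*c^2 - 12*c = (c + 3)*(c^4 - 2*c^3 - 7*c^2 - 4*c) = (c - 4)*(c + 3)*(c^3 + 2*c^2 + c) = (c - 4)*(c + 1)*(c + 3)*(c^2 + c) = c*(c - 4)*(c + 1)*(c + 3)*(c + 1)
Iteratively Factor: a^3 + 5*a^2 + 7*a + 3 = (a + 1)*(a^2 + 4*a + 3) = (a + 1)^2*(a + 3)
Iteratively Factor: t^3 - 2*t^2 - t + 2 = (t - 2)*(t^2 - 1) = (t - 2)*(t - 1)*(t + 1)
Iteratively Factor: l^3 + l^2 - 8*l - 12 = (l + 2)*(l^2 - l - 6) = (l + 2)^2*(l - 3)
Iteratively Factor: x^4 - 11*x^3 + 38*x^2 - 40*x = (x - 5)*(x^3 - 6*x^2 + 8*x) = x*(x - 5)*(x^2 - 6*x + 8) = x*(x - 5)*(x - 4)*(x - 2)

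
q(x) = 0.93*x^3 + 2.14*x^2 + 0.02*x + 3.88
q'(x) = 2.79*x^2 + 4.28*x + 0.02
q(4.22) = 111.97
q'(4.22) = 67.77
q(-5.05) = -61.42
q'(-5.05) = 49.56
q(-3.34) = -6.97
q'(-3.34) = 16.85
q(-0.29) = 4.03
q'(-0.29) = -0.99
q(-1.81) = 5.34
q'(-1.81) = 1.41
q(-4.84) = -51.53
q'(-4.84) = 44.66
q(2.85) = 42.85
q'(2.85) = 34.88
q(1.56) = 12.65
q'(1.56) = 13.49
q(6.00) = 281.92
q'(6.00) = 126.14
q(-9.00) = -500.93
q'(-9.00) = 187.49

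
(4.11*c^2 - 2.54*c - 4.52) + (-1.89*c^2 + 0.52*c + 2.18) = 2.22*c^2 - 2.02*c - 2.34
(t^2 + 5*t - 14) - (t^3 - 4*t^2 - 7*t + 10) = -t^3 + 5*t^2 + 12*t - 24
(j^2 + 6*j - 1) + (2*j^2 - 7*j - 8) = 3*j^2 - j - 9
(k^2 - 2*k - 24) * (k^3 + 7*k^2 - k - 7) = k^5 + 5*k^4 - 39*k^3 - 173*k^2 + 38*k + 168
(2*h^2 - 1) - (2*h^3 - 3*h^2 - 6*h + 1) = -2*h^3 + 5*h^2 + 6*h - 2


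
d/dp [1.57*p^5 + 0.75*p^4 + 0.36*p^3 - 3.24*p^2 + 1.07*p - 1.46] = 7.85*p^4 + 3.0*p^3 + 1.08*p^2 - 6.48*p + 1.07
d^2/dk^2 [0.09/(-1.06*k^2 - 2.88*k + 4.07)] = (0.202248*k^2 + 0.549504*k - 0.09*(2.12*k + 2.88)*(4.24*k + 5.76) - 0.776556)/(1.06*k^2 + 2.88*k - 4.07)^3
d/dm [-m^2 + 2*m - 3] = 2 - 2*m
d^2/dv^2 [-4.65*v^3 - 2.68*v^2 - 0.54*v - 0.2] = -27.9*v - 5.36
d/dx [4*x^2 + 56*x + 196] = 8*x + 56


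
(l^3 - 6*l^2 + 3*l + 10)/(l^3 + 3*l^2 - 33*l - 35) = (l - 2)/(l + 7)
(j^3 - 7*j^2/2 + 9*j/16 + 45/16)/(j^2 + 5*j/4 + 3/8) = (4*j^2 - 17*j + 15)/(2*(2*j + 1))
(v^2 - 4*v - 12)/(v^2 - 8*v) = (v^2 - 4*v - 12)/(v*(v - 8))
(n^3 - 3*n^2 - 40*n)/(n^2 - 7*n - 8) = n*(n + 5)/(n + 1)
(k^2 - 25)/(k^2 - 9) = (k^2 - 25)/(k^2 - 9)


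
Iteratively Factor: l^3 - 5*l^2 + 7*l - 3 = (l - 3)*(l^2 - 2*l + 1) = (l - 3)*(l - 1)*(l - 1)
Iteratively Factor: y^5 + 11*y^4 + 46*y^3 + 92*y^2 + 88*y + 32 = (y + 2)*(y^4 + 9*y^3 + 28*y^2 + 36*y + 16) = (y + 2)*(y + 4)*(y^3 + 5*y^2 + 8*y + 4) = (y + 2)^2*(y + 4)*(y^2 + 3*y + 2) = (y + 1)*(y + 2)^2*(y + 4)*(y + 2)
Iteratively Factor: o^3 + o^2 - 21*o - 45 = (o - 5)*(o^2 + 6*o + 9) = (o - 5)*(o + 3)*(o + 3)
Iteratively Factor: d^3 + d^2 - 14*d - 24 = (d + 3)*(d^2 - 2*d - 8) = (d - 4)*(d + 3)*(d + 2)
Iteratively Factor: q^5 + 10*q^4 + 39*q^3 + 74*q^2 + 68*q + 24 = (q + 1)*(q^4 + 9*q^3 + 30*q^2 + 44*q + 24) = (q + 1)*(q + 2)*(q^3 + 7*q^2 + 16*q + 12) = (q + 1)*(q + 2)*(q + 3)*(q^2 + 4*q + 4) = (q + 1)*(q + 2)^2*(q + 3)*(q + 2)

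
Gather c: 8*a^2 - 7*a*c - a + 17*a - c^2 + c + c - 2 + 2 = 8*a^2 + 16*a - c^2 + c*(2 - 7*a)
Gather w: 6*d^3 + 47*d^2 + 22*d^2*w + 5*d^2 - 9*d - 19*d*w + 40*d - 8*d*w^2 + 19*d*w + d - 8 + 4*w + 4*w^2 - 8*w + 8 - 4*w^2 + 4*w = 6*d^3 + 22*d^2*w + 52*d^2 - 8*d*w^2 + 32*d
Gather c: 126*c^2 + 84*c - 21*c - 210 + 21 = 126*c^2 + 63*c - 189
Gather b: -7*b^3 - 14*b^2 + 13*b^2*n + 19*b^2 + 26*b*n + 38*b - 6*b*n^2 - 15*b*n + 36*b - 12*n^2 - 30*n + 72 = -7*b^3 + b^2*(13*n + 5) + b*(-6*n^2 + 11*n + 74) - 12*n^2 - 30*n + 72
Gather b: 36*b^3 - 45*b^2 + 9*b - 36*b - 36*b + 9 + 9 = 36*b^3 - 45*b^2 - 63*b + 18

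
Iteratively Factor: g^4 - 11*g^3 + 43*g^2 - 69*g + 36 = (g - 1)*(g^3 - 10*g^2 + 33*g - 36) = (g - 3)*(g - 1)*(g^2 - 7*g + 12) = (g - 3)^2*(g - 1)*(g - 4)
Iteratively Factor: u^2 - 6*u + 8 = (u - 4)*(u - 2)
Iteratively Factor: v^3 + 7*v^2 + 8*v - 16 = (v + 4)*(v^2 + 3*v - 4) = (v + 4)^2*(v - 1)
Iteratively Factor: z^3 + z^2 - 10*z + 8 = (z + 4)*(z^2 - 3*z + 2) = (z - 2)*(z + 4)*(z - 1)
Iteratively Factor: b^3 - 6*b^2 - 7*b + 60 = (b - 4)*(b^2 - 2*b - 15) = (b - 5)*(b - 4)*(b + 3)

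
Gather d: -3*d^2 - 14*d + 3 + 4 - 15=-3*d^2 - 14*d - 8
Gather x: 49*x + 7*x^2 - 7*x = 7*x^2 + 42*x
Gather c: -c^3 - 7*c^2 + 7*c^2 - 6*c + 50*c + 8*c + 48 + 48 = -c^3 + 52*c + 96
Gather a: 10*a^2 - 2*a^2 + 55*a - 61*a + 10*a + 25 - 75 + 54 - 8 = 8*a^2 + 4*a - 4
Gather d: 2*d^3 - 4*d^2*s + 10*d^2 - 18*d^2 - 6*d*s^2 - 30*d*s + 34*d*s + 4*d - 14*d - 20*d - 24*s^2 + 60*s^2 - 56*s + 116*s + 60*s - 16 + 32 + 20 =2*d^3 + d^2*(-4*s - 8) + d*(-6*s^2 + 4*s - 30) + 36*s^2 + 120*s + 36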